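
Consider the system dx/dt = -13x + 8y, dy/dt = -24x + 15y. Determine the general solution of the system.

Coefficient matrix A = [[-13, 8], [-24, 15]].
Characteristic polynomial det(A - λI) = λ^2 - 2λ - 3 = 0.
Eigenvalues λ = -1, 3.
For λ=-1: (A-λI) row 1 is [-12, 8], so an eigenvector is (2, 3).
For λ=3: (A-λI) row 1 is [-16, 8], so an eigenvector is (1, 2).
General solution: C_1e^(-t)(2,3) + C_2e^(3t)(1,2).

x(t) = 2C_1e^(-t) + C_2e^(3t), y(t) = 3C_1e^(-t) + 2C_2e^(3t)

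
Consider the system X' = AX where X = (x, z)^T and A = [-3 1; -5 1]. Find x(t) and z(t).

Coefficient matrix A = [[-3, 1], [-5, 1]].
Characteristic polynomial det(A - λI) = λ^2 + 2λ + 2 = 0.
Eigenvalues λ = -1 ± i (complex conjugate pair).
For λ=-1+i: an eigenvector is (-1,-2) - i(0,1) = (-1, -2 - i).
A real fundamental pair from Re and Im of e^((-1+i)t)v: X_1 = e^(-t)(cos(t)·(-1,-2) + sin(t)·(0,1)), X_2 = e^(-t)(sin(t)·(-1,-2) - cos(t)·(0,1)).
General solution: c_1X_1 + c_2X_2.

x(t) = -c_1e^(-t)cos(t) - c_2e^(-t)sin(t), z(t) = c_1e^(-t)sin(t) - 2c_1e^(-t)cos(t) - 2c_2e^(-t)sin(t) - c_2e^(-t)cos(t)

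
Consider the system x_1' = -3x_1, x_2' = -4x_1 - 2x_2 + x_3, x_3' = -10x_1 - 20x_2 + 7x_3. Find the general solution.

x_1(t) = C_1e^(-3t), x_2(t) = C_1e^(-3t) - C_2e^(3t) + C_3e^(2t), x_3(t) = 3C_1e^(-3t) - 5C_2e^(3t) + 4C_3e^(2t)

Coefficient matrix A = [[-3, 0, 0], [-4, -2, 1], [-10, -20, 7]].
det(A - λI) = 0 gives eigenvalues λ = -3, 3, 2.
For λ=-3: eigenvector (1,1,3).
For λ=3: eigenvector (0,-1,-5).
For λ=2: eigenvector (0,1,4).
General solution: C_1e^(-3t)(1,1,3) + C_2e^(3t)(0,-1,-5) + C_3e^(2t)(0,1,4).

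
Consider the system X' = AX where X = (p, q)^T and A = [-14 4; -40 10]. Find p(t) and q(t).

Coefficient matrix A = [[-14, 4], [-40, 10]].
Characteristic polynomial det(A - λI) = λ^2 + 4λ + 20 = 0.
Eigenvalues λ = -2 ± 4i (complex conjugate pair).
For λ=-2+4i: an eigenvector is (1,3) - i(0,-1) = (1, 3 + i).
A real fundamental pair from Re and Im of e^((-2+4i)t)v: X_1 = e^(-2t)(cos(4t)·(1,3) + sin(4t)·(0,-1)), X_2 = e^(-2t)(sin(4t)·(1,3) - cos(4t)·(0,-1)).
General solution: C_1X_1 + C_2X_2.

p(t) = C_1e^(-2t)cos(4t) + C_2e^(-2t)sin(4t), q(t) = -C_1e^(-2t)sin(4t) + 3C_1e^(-2t)cos(4t) + 3C_2e^(-2t)sin(4t) + C_2e^(-2t)cos(4t)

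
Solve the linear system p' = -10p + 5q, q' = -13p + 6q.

p(t) = -2C_1e^(-2t)sin(t) - C_1e^(-2t)cos(t) - C_2e^(-2t)sin(t) + 2C_2e^(-2t)cos(t), q(t) = -3C_1e^(-2t)sin(t) - 2C_1e^(-2t)cos(t) - 2C_2e^(-2t)sin(t) + 3C_2e^(-2t)cos(t)

Coefficient matrix A = [[-10, 5], [-13, 6]].
Characteristic polynomial det(A - λI) = λ^2 + 4λ + 5 = 0.
Eigenvalues λ = -2 ± i (complex conjugate pair).
For λ=-2+i: an eigenvector is (-1,-2) - i(-2,-3) = (-1 + 2i, -2 + 3i).
A real fundamental pair from Re and Im of e^((-2+i)t)v: X_1 = e^(-2t)(cos(t)·(-1,-2) + sin(t)·(-2,-3)), X_2 = e^(-2t)(sin(t)·(-1,-2) - cos(t)·(-2,-3)).
General solution: C_1X_1 + C_2X_2.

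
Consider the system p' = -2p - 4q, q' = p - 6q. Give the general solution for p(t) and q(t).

p(t) = 2c_1e^(-4t) + 2c_2te^(-4t) + c_2e^(-4t), q(t) = c_1e^(-4t) + c_2te^(-4t)

Coefficient matrix A = [[-2, -4], [1, -6]].
Characteristic polynomial det(A - λI) = λ^2 + 8λ + 16 = 0.
Single eigenvalue λ = -4 with algebraic multiplicity 2.
Eigenvector v = (2,1); generalized eigenvector w with (A-λI)w=v is (1,0).
General solution: e^(-4t)[c_1·v + c_2·(t·v + w)].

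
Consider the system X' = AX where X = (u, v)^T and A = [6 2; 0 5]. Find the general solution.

u(t) = 2C_1e^(5t) - C_2e^(6t), v(t) = -C_1e^(5t)

Coefficient matrix A = [[6, 2], [0, 5]].
Characteristic polynomial det(A - λI) = λ^2 - 11λ + 30 = 0.
Eigenvalues λ = 5, 6.
For λ=5: (A-λI) row 1 is [1, 2], so an eigenvector is (2, -1).
For λ=6: (A-λI) row 1 is [0, 2], so an eigenvector is (-1, 0).
General solution: C_1e^(5t)(2,-1) + C_2e^(6t)(-1,0).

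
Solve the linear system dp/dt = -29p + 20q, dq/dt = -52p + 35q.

p(t) = C_1e^(3t)sin(4t) - 2C_1e^(3t)cos(4t) - 2C_2e^(3t)sin(4t) - C_2e^(3t)cos(4t), q(t) = 2C_1e^(3t)sin(4t) - 3C_1e^(3t)cos(4t) - 3C_2e^(3t)sin(4t) - 2C_2e^(3t)cos(4t)

Coefficient matrix A = [[-29, 20], [-52, 35]].
Characteristic polynomial det(A - λI) = λ^2 - 6λ + 25 = 0.
Eigenvalues λ = 3 ± 4i (complex conjugate pair).
For λ=3+4i: an eigenvector is (-2,-3) - i(1,2) = (-2 - i, -3 - 2i).
A real fundamental pair from Re and Im of e^((3+4i)t)v: X_1 = e^(3t)(cos(4t)·(-2,-3) + sin(4t)·(1,2)), X_2 = e^(3t)(sin(4t)·(-2,-3) - cos(4t)·(1,2)).
General solution: C_1X_1 + C_2X_2.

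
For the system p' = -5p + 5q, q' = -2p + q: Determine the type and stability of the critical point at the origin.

stable spiral

A = [[-5,5],[-2,1]]; det(A-λI) = λ^2 + 4λ + 5.
λ = -2 ± i: negative real part.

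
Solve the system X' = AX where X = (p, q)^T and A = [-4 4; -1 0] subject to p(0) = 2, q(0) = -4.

Coefficient matrix A = [[-4, 4], [-1, 0]].
Characteristic polynomial det(A - λI) = λ^2 + 4λ + 4 = 0.
Single eigenvalue λ = -2 with algebraic multiplicity 2.
Eigenvector v = (2,1); generalized eigenvector w with (A-λI)w=v is (3,2).
General solution: e^(-2t)[C_1·v + C_2·(t·v + w)].
Applying p(0)=2, q(0)=-4 gives C_1=16, C_2=-10.

p(t) = -20te^(-2t) + 2e^(-2t), q(t) = -10te^(-2t) - 4e^(-2t)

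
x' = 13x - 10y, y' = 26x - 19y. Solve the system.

Coefficient matrix A = [[13, -10], [26, -19]].
Characteristic polynomial det(A - λI) = λ^2 + 6λ + 13 = 0.
Eigenvalues λ = -3 ± 2i (complex conjugate pair).
For λ=-3+2i: an eigenvector is (-2,-3) - i(-1,-2) = (-2 + i, -3 + 2i).
A real fundamental pair from Re and Im of e^((-3+2i)t)v: X_1 = e^(-3t)(cos(2t)·(-2,-3) + sin(2t)·(-1,-2)), X_2 = e^(-3t)(sin(2t)·(-2,-3) - cos(2t)·(-1,-2)).
General solution: K_1X_1 + K_2X_2.

x(t) = -K_1e^(-3t)sin(2t) - 2K_1e^(-3t)cos(2t) - 2K_2e^(-3t)sin(2t) + K_2e^(-3t)cos(2t), y(t) = -2K_1e^(-3t)sin(2t) - 3K_1e^(-3t)cos(2t) - 3K_2e^(-3t)sin(2t) + 2K_2e^(-3t)cos(2t)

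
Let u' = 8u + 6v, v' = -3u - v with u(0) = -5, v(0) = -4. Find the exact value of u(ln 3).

-4257

A = [[8,6],[-3,-1]]; eigenvalues λ = 2, 5.
Eigenvectors: (1,-1) for λ=2, (2,-1) for λ=5.
From the initial condition, c_1 = 13, c_2 = -9.
u(ln 3) = (13)(3^2)(1) + (-9)(3^5)(2) = -4257.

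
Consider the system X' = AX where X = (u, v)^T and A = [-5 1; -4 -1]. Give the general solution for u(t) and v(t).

u(t) = -c_1e^(-3t) - c_2te^(-3t), v(t) = -2c_1e^(-3t) - 2c_2te^(-3t) - c_2e^(-3t)

Coefficient matrix A = [[-5, 1], [-4, -1]].
Characteristic polynomial det(A - λI) = λ^2 + 6λ + 9 = 0.
Single eigenvalue λ = -3 with algebraic multiplicity 2.
Eigenvector v = (-1,-2); generalized eigenvector w with (A-λI)w=v is (0,-1).
General solution: e^(-3t)[c_1·v + c_2·(t·v + w)].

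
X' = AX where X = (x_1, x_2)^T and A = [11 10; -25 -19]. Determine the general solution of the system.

Coefficient matrix A = [[11, 10], [-25, -19]].
Characteristic polynomial det(A - λI) = λ^2 + 8λ + 41 = 0.
Eigenvalues λ = -4 ± 5i (complex conjugate pair).
For λ=-4+5i: an eigenvector is (1,-1) - i(1,-2) = (1 - i, -1 + 2i).
A real fundamental pair from Re and Im of e^((-4+5i)t)v: X_1 = e^(-4t)(cos(5t)·(1,-1) + sin(5t)·(1,-2)), X_2 = e^(-4t)(sin(5t)·(1,-1) - cos(5t)·(1,-2)).
General solution: c_1X_1 + c_2X_2.

x_1(t) = c_1e^(-4t)sin(5t) + c_1e^(-4t)cos(5t) + c_2e^(-4t)sin(5t) - c_2e^(-4t)cos(5t), x_2(t) = -2c_1e^(-4t)sin(5t) - c_1e^(-4t)cos(5t) - c_2e^(-4t)sin(5t) + 2c_2e^(-4t)cos(5t)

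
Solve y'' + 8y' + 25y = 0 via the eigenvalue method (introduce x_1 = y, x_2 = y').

y(t) = C_1e^(-4t)cos(3t) + C_2e^(-4t)sin(3t)

Let x_1 = y, x_2 = y'. Then x_1' = x_2 and x_2' = -25x_1 - 8x_2.
A = [[0,1],[-25,-8]]; det(A-λI) = λ^2 + 8λ + 25.
Eigenvalues λ = -4 ± 3i.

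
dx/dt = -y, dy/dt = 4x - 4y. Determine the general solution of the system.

x(t) = C_1e^(-2t) + C_2te^(-2t) + C_2e^(-2t), y(t) = 2C_1e^(-2t) + 2C_2te^(-2t) + C_2e^(-2t)

Coefficient matrix A = [[0, -1], [4, -4]].
Characteristic polynomial det(A - λI) = λ^2 + 4λ + 4 = 0.
Single eigenvalue λ = -2 with algebraic multiplicity 2.
Eigenvector v = (1,2); generalized eigenvector w with (A-λI)w=v is (1,1).
General solution: e^(-2t)[C_1·v + C_2·(t·v + w)].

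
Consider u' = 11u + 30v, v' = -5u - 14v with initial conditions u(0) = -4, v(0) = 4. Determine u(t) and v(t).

u(t) = 12e^(t) - 16e^(-4t), v(t) = -4e^(t) + 8e^(-4t)

Coefficient matrix A = [[11, 30], [-5, -14]].
Characteristic polynomial det(A - λI) = λ^2 + 3λ - 4 = 0.
Eigenvalues λ = -4, 1.
For λ=-4: (A-λI) row 1 is [15, 30], so an eigenvector is (2, -1).
For λ=1: (A-λI) row 1 is [10, 30], so an eigenvector is (3, -1).
General solution: c_1e^(-4t)(2,-1) + c_2e^(t)(3,-1).
Applying u(0)=-4, v(0)=4 gives c_1=-8, c_2=4.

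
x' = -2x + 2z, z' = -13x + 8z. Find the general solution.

x(t) = -c_1e^(3t)sin(t) + c_1e^(3t)cos(t) + c_2e^(3t)sin(t) + c_2e^(3t)cos(t), z(t) = -3c_1e^(3t)sin(t) + 2c_1e^(3t)cos(t) + 2c_2e^(3t)sin(t) + 3c_2e^(3t)cos(t)

Coefficient matrix A = [[-2, 2], [-13, 8]].
Characteristic polynomial det(A - λI) = λ^2 - 6λ + 10 = 0.
Eigenvalues λ = 3 ± i (complex conjugate pair).
For λ=3+i: an eigenvector is (1,2) - i(-1,-3) = (1 + i, 2 + 3i).
A real fundamental pair from Re and Im of e^((3+i)t)v: X_1 = e^(3t)(cos(t)·(1,2) + sin(t)·(-1,-3)), X_2 = e^(3t)(sin(t)·(1,2) - cos(t)·(-1,-3)).
General solution: c_1X_1 + c_2X_2.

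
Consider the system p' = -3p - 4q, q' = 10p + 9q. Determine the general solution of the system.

Coefficient matrix A = [[-3, -4], [10, 9]].
Characteristic polynomial det(A - λI) = λ^2 - 6λ + 13 = 0.
Eigenvalues λ = 3 ± 2i (complex conjugate pair).
For λ=3+2i: an eigenvector is (-1,2) - i(-1,1) = (-1 + i, 2 - i).
A real fundamental pair from Re and Im of e^((3+2i)t)v: X_1 = e^(3t)(cos(2t)·(-1,2) + sin(2t)·(-1,1)), X_2 = e^(3t)(sin(2t)·(-1,2) - cos(2t)·(-1,1)).
General solution: C_1X_1 + C_2X_2.

p(t) = -C_1e^(3t)sin(2t) - C_1e^(3t)cos(2t) - C_2e^(3t)sin(2t) + C_2e^(3t)cos(2t), q(t) = C_1e^(3t)sin(2t) + 2C_1e^(3t)cos(2t) + 2C_2e^(3t)sin(2t) - C_2e^(3t)cos(2t)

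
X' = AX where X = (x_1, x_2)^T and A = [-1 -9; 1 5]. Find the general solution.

x_1(t) = -3c_1e^(2t) - 3c_2te^(2t) + c_2e^(2t), x_2(t) = c_1e^(2t) + c_2te^(2t)

Coefficient matrix A = [[-1, -9], [1, 5]].
Characteristic polynomial det(A - λI) = λ^2 - 4λ + 4 = 0.
Single eigenvalue λ = 2 with algebraic multiplicity 2.
Eigenvector v = (-3,1); generalized eigenvector w with (A-λI)w=v is (1,0).
General solution: e^(2t)[c_1·v + c_2·(t·v + w)].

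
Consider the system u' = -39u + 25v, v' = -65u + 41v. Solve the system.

u(t) = C_1e^(t)sin(5t) - 2C_1e^(t)cos(5t) - 2C_2e^(t)sin(5t) - C_2e^(t)cos(5t), v(t) = 2C_1e^(t)sin(5t) - 3C_1e^(t)cos(5t) - 3C_2e^(t)sin(5t) - 2C_2e^(t)cos(5t)

Coefficient matrix A = [[-39, 25], [-65, 41]].
Characteristic polynomial det(A - λI) = λ^2 - 2λ + 26 = 0.
Eigenvalues λ = 1 ± 5i (complex conjugate pair).
For λ=1+5i: an eigenvector is (-2,-3) - i(1,2) = (-2 - i, -3 - 2i).
A real fundamental pair from Re and Im of e^((1+5i)t)v: X_1 = e^(t)(cos(5t)·(-2,-3) + sin(5t)·(1,2)), X_2 = e^(t)(sin(5t)·(-2,-3) - cos(5t)·(1,2)).
General solution: C_1X_1 + C_2X_2.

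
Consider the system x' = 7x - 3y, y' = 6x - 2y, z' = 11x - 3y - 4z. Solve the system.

Coefficient matrix A = [[7, -3, 0], [6, -2, 0], [11, -3, -4]].
det(A - λI) = 0 gives eigenvalues λ = -4, 4, 1.
For λ=-4: eigenvector (0,0,-1).
For λ=4: eigenvector (1,1,1).
For λ=1: eigenvector (-1,-2,-1).
General solution: K_1e^(-4t)(0,0,-1) + K_2e^(4t)(1,1,1) + K_3e^(t)(-1,-2,-1).

x(t) = K_2e^(4t) - K_3e^(t), y(t) = K_2e^(4t) - 2K_3e^(t), z(t) = -K_1e^(-4t) + K_2e^(4t) - K_3e^(t)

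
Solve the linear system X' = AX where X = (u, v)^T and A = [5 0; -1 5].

Coefficient matrix A = [[5, 0], [-1, 5]].
Characteristic polynomial det(A - λI) = λ^2 - 10λ + 25 = 0.
Single eigenvalue λ = 5 with algebraic multiplicity 2.
Eigenvector v = (0,-1); generalized eigenvector w with (A-λI)w=v is (1,-3).
General solution: e^(5t)[c_1·v + c_2·(t·v + w)].

u(t) = c_2e^(5t), v(t) = -c_1e^(5t) - c_2te^(5t) - 3c_2e^(5t)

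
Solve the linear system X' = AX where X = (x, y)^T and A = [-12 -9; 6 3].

x(t) = C_1e^(-3t) + 3C_2e^(-6t), y(t) = -C_1e^(-3t) - 2C_2e^(-6t)

Coefficient matrix A = [[-12, -9], [6, 3]].
Characteristic polynomial det(A - λI) = λ^2 + 9λ + 18 = 0.
Eigenvalues λ = -3, -6.
For λ=-3: (A-λI) row 1 is [-9, -9], so an eigenvector is (1, -1).
For λ=-6: (A-λI) row 1 is [-6, -9], so an eigenvector is (3, -2).
General solution: C_1e^(-3t)(1,-1) + C_2e^(-6t)(3,-2).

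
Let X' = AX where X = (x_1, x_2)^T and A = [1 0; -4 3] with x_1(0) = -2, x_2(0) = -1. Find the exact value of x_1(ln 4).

-8

A = [[1,0],[-4,3]]; eigenvalues λ = 1, 3.
Eigenvectors: (-1,-2) for λ=1, (0,-1) for λ=3.
From the initial condition, c_1 = 2, c_2 = -3.
x_1(ln 4) = (2)(4^1)(-1) + (-3)(4^3)(0) = -8.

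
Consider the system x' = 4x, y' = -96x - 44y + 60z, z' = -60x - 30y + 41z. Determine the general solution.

x(t) = c_1e^(4t), y(t) = -2c_1e^(4t) + 3c_2e^(-4t) + 4c_3e^(t), z(t) = 2c_2e^(-4t) + 3c_3e^(t)

Coefficient matrix A = [[4, 0, 0], [-96, -44, 60], [-60, -30, 41]].
det(A - λI) = 0 gives eigenvalues λ = 4, -4, 1.
For λ=4: eigenvector (1,-2,0).
For λ=-4: eigenvector (0,3,2).
For λ=1: eigenvector (0,4,3).
General solution: c_1e^(4t)(1,-2,0) + c_2e^(-4t)(0,3,2) + c_3e^(t)(0,4,3).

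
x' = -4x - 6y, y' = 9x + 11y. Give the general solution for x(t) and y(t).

x(t) = 2c_1e^(5t) + c_2e^(2t), y(t) = -3c_1e^(5t) - c_2e^(2t)

Coefficient matrix A = [[-4, -6], [9, 11]].
Characteristic polynomial det(A - λI) = λ^2 - 7λ + 10 = 0.
Eigenvalues λ = 5, 2.
For λ=5: (A-λI) row 1 is [-9, -6], so an eigenvector is (2, -3).
For λ=2: (A-λI) row 1 is [-6, -6], so an eigenvector is (1, -1).
General solution: c_1e^(5t)(2,-3) + c_2e^(2t)(1,-1).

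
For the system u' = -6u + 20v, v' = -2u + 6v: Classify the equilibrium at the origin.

A = [[-6,20],[-2,6]]; det(A-λI) = λ^2 + 4.
λ = 0 ± 2i: zero real part.

center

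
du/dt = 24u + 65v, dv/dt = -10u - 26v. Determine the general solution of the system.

u(t) = -2c_1e^(-t)sin(5t) - 3c_1e^(-t)cos(5t) - 3c_2e^(-t)sin(5t) + 2c_2e^(-t)cos(5t), v(t) = c_1e^(-t)sin(5t) + c_1e^(-t)cos(5t) + c_2e^(-t)sin(5t) - c_2e^(-t)cos(5t)

Coefficient matrix A = [[24, 65], [-10, -26]].
Characteristic polynomial det(A - λI) = λ^2 + 2λ + 26 = 0.
Eigenvalues λ = -1 ± 5i (complex conjugate pair).
For λ=-1+5i: an eigenvector is (-3,1) - i(-2,1) = (-3 + 2i, 1 - i).
A real fundamental pair from Re and Im of e^((-1+5i)t)v: X_1 = e^(-t)(cos(5t)·(-3,1) + sin(5t)·(-2,1)), X_2 = e^(-t)(sin(5t)·(-3,1) - cos(5t)·(-2,1)).
General solution: c_1X_1 + c_2X_2.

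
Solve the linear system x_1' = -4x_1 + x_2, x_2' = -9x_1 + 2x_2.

x_1(t) = -c_1e^(-t) - c_2te^(-t), x_2(t) = -3c_1e^(-t) - 3c_2te^(-t) - c_2e^(-t)

Coefficient matrix A = [[-4, 1], [-9, 2]].
Characteristic polynomial det(A - λI) = λ^2 + 2λ + 1 = 0.
Single eigenvalue λ = -1 with algebraic multiplicity 2.
Eigenvector v = (-1,-3); generalized eigenvector w with (A-λI)w=v is (0,-1).
General solution: e^(-t)[c_1·v + c_2·(t·v + w)].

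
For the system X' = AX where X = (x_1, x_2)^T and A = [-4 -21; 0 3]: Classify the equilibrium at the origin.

A = [[-4,-21],[0,3]]; det(A-λI) = λ^2 + λ - 12.
λ = 3, -4: opposite signs.

saddle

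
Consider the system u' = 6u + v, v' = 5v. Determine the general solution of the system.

u(t) = -c_1e^(6t) - c_2e^(5t), v(t) = c_2e^(5t)

Coefficient matrix A = [[6, 1], [0, 5]].
Characteristic polynomial det(A - λI) = λ^2 - 11λ + 30 = 0.
Eigenvalues λ = 6, 5.
For λ=6: (A-λI) row 1 is [0, 1], so an eigenvector is (-1, 0).
For λ=5: (A-λI) row 1 is [1, 1], so an eigenvector is (-1, 1).
General solution: c_1e^(6t)(-1,0) + c_2e^(5t)(-1,1).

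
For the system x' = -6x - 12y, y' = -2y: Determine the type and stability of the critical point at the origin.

stable node

A = [[-6,-12],[0,-2]]; det(A-λI) = λ^2 + 8λ + 12.
λ = -2, -6: both negative.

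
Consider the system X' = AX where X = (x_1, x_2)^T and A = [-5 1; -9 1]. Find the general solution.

x_1(t) = -C_1e^(-2t) - C_2te^(-2t) + C_2e^(-2t), x_2(t) = -3C_1e^(-2t) - 3C_2te^(-2t) + 2C_2e^(-2t)

Coefficient matrix A = [[-5, 1], [-9, 1]].
Characteristic polynomial det(A - λI) = λ^2 + 4λ + 4 = 0.
Single eigenvalue λ = -2 with algebraic multiplicity 2.
Eigenvector v = (-1,-3); generalized eigenvector w with (A-λI)w=v is (1,2).
General solution: e^(-2t)[C_1·v + C_2·(t·v + w)].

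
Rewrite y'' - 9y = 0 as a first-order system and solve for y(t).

Let x_1 = y, x_2 = y'. Then x_1' = x_2 and x_2' = 9x_1.
A = [[0,1],[9,0]]; det(A-λI) = λ^2 - 9.
Eigenvalues λ = 3, -3 with eigenvectors (1,3), (1,-3).

y(t) = C_1e^(3t) + C_2e^(-3t)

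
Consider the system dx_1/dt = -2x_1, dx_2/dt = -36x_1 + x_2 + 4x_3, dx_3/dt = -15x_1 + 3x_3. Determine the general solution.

Coefficient matrix A = [[-2, 0, 0], [-36, 1, 4], [-15, 0, 3]].
det(A - λI) = 0 gives eigenvalues λ = 3, 1, -2.
For λ=3: eigenvector (0,2,1).
For λ=1: eigenvector (0,1,0).
For λ=-2: eigenvector (1,8,3).
General solution: C_1e^(3t)(0,2,1) + C_2e^(t)(0,1,0) + C_3e^(-2t)(1,8,3).

x_1(t) = C_3e^(-2t), x_2(t) = 2C_1e^(3t) + C_2e^(t) + 8C_3e^(-2t), x_3(t) = C_1e^(3t) + 3C_3e^(-2t)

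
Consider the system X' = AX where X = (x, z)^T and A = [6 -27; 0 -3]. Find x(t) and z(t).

x(t) = C_1e^(6t) + 3C_2e^(-3t), z(t) = C_2e^(-3t)

Coefficient matrix A = [[6, -27], [0, -3]].
Characteristic polynomial det(A - λI) = λ^2 - 3λ - 18 = 0.
Eigenvalues λ = 6, -3.
For λ=6: (A-λI) row 1 is [0, -27], so an eigenvector is (1, 0).
For λ=-3: (A-λI) row 1 is [9, -27], so an eigenvector is (3, 1).
General solution: C_1e^(6t)(1,0) + C_2e^(-3t)(3,1).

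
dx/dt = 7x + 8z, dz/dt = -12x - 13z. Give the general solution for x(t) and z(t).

x(t) = C_1e^(-t) + 2C_2e^(-5t), z(t) = -C_1e^(-t) - 3C_2e^(-5t)

Coefficient matrix A = [[7, 8], [-12, -13]].
Characteristic polynomial det(A - λI) = λ^2 + 6λ + 5 = 0.
Eigenvalues λ = -1, -5.
For λ=-1: (A-λI) row 1 is [8, 8], so an eigenvector is (1, -1).
For λ=-5: (A-λI) row 1 is [12, 8], so an eigenvector is (2, -3).
General solution: C_1e^(-t)(1,-1) + C_2e^(-5t)(2,-3).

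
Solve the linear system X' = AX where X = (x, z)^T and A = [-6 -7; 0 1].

x(t) = c_1e^(-6t) - c_2e^(t), z(t) = c_2e^(t)

Coefficient matrix A = [[-6, -7], [0, 1]].
Characteristic polynomial det(A - λI) = λ^2 + 5λ - 6 = 0.
Eigenvalues λ = -6, 1.
For λ=-6: (A-λI) row 1 is [0, -7], so an eigenvector is (1, 0).
For λ=1: (A-λI) row 1 is [-7, -7], so an eigenvector is (-1, 1).
General solution: c_1e^(-6t)(1,0) + c_2e^(t)(-1,1).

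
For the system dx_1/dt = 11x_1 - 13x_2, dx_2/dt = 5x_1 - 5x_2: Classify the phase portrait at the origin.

unstable spiral

A = [[11,-13],[5,-5]]; det(A-λI) = λ^2 - 6λ + 10.
λ = 3 ± i: positive real part.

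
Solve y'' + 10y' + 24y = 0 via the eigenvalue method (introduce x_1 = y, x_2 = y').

y(t) = C_1e^(-4t) + C_2e^(-6t)

Let x_1 = y, x_2 = y'. Then x_1' = x_2 and x_2' = -24x_1 - 10x_2.
A = [[0,1],[-24,-10]]; det(A-λI) = λ^2 + 10λ + 24.
Eigenvalues λ = -4, -6 with eigenvectors (1,-4), (1,-6).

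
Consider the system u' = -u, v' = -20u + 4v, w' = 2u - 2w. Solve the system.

u(t) = c_1e^(-t), v(t) = 4c_1e^(-t) + c_2e^(4t), w(t) = 2c_1e^(-t) + c_3e^(-2t)

Coefficient matrix A = [[-1, 0, 0], [-20, 4, 0], [2, 0, -2]].
det(A - λI) = 0 gives eigenvalues λ = -1, 4, -2.
For λ=-1: eigenvector (1,4,2).
For λ=4: eigenvector (0,1,0).
For λ=-2: eigenvector (0,0,1).
General solution: c_1e^(-t)(1,4,2) + c_2e^(4t)(0,1,0) + c_3e^(-2t)(0,0,1).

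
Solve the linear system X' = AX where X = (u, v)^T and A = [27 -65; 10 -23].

Coefficient matrix A = [[27, -65], [10, -23]].
Characteristic polynomial det(A - λI) = λ^2 - 4λ + 29 = 0.
Eigenvalues λ = 2 ± 5i (complex conjugate pair).
For λ=2+5i: an eigenvector is (-3,-1) - i(-2,-1) = (-3 + 2i, -1 + i).
A real fundamental pair from Re and Im of e^((2+5i)t)v: X_1 = e^(2t)(cos(5t)·(-3,-1) + sin(5t)·(-2,-1)), X_2 = e^(2t)(sin(5t)·(-3,-1) - cos(5t)·(-2,-1)).
General solution: c_1X_1 + c_2X_2.

u(t) = -2c_1e^(2t)sin(5t) - 3c_1e^(2t)cos(5t) - 3c_2e^(2t)sin(5t) + 2c_2e^(2t)cos(5t), v(t) = -c_1e^(2t)sin(5t) - c_1e^(2t)cos(5t) - c_2e^(2t)sin(5t) + c_2e^(2t)cos(5t)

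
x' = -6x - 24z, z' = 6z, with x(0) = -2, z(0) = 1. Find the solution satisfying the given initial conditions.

Coefficient matrix A = [[-6, -24], [0, 6]].
Characteristic polynomial det(A - λI) = λ^2 - 36 = 0.
Eigenvalues λ = -6, 6.
For λ=-6: (A-λI) row 1 is [0, -24], so an eigenvector is (1, 0).
For λ=6: (A-λI) row 1 is [-12, -24], so an eigenvector is (-2, 1).
General solution: K_1e^(-6t)(1,0) + K_2e^(6t)(-2,1).
Applying x(0)=-2, z(0)=1 gives K_1=0, K_2=1.

x(t) = -2e^(6t), z(t) = e^(6t)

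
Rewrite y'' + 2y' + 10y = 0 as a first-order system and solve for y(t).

Let x_1 = y, x_2 = y'. Then x_1' = x_2 and x_2' = -10x_1 - 2x_2.
A = [[0,1],[-10,-2]]; det(A-λI) = λ^2 + 2λ + 10.
Eigenvalues λ = -1 ± 3i.

y(t) = c_1e^(-t)cos(3t) + c_2e^(-t)sin(3t)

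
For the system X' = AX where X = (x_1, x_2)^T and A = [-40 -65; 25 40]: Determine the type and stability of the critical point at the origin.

A = [[-40,-65],[25,40]]; det(A-λI) = λ^2 + 25.
λ = 0 ± 5i: zero real part.

center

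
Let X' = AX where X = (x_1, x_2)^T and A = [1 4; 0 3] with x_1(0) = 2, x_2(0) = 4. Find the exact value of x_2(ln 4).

256

A = [[1,4],[0,3]]; eigenvalues λ = 1, 3.
Eigenvectors: (1,0) for λ=1, (-2,-1) for λ=3.
From the initial condition, c_1 = -6, c_2 = -4.
x_2(ln 4) = (-6)(4^1)(0) + (-4)(4^3)(-1) = 256.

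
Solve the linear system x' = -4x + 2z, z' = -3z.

x(t) = -c_1e^(-4t) - 2c_2e^(-3t), z(t) = -c_2e^(-3t)

Coefficient matrix A = [[-4, 2], [0, -3]].
Characteristic polynomial det(A - λI) = λ^2 + 7λ + 12 = 0.
Eigenvalues λ = -4, -3.
For λ=-4: (A-λI) row 1 is [0, 2], so an eigenvector is (-1, 0).
For λ=-3: (A-λI) row 1 is [-1, 2], so an eigenvector is (-2, -1).
General solution: c_1e^(-4t)(-1,0) + c_2e^(-3t)(-2,-1).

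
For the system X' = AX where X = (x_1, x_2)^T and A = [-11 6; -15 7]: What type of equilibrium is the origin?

A = [[-11,6],[-15,7]]; det(A-λI) = λ^2 + 4λ + 13.
λ = -2 ± 3i: negative real part.

stable spiral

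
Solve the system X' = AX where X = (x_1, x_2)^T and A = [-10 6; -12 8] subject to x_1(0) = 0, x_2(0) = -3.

Coefficient matrix A = [[-10, 6], [-12, 8]].
Characteristic polynomial det(A - λI) = λ^2 + 2λ - 8 = 0.
Eigenvalues λ = 2, -4.
For λ=2: (A-λI) row 1 is [-12, 6], so an eigenvector is (1, 2).
For λ=-4: (A-λI) row 1 is [-6, 6], so an eigenvector is (1, 1).
General solution: c_1e^(2t)(1,2) + c_2e^(-4t)(1,1).
Applying x_1(0)=0, x_2(0)=-3 gives c_1=-3, c_2=3.

x_1(t) = -3e^(2t) + 3e^(-4t), x_2(t) = -6e^(2t) + 3e^(-4t)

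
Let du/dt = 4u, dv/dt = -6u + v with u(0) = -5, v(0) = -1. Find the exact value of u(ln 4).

-1280

A = [[4,0],[-6,1]]; eigenvalues λ = 1, 4.
Eigenvectors: (0,-1) for λ=1, (-1,2) for λ=4.
From the initial condition, c_1 = 11, c_2 = 5.
u(ln 4) = (11)(4^1)(0) + (5)(4^4)(-1) = -1280.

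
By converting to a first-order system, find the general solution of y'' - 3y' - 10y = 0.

Let x_1 = y, x_2 = y'. Then x_1' = x_2 and x_2' = 10x_1 + 3x_2.
A = [[0,1],[10,3]]; det(A-λI) = λ^2 - 3λ - 10.
Eigenvalues λ = 5, -2 with eigenvectors (1,5), (1,-2).

y(t) = C_1e^(5t) + C_2e^(-2t)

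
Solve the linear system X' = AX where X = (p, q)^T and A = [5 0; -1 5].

p(t) = -K_2e^(5t), q(t) = K_1e^(5t) + K_2te^(5t)

Coefficient matrix A = [[5, 0], [-1, 5]].
Characteristic polynomial det(A - λI) = λ^2 - 10λ + 25 = 0.
Single eigenvalue λ = 5 with algebraic multiplicity 2.
Eigenvector v = (0,1); generalized eigenvector w with (A-λI)w=v is (-1,0).
General solution: e^(5t)[K_1·v + K_2·(t·v + w)].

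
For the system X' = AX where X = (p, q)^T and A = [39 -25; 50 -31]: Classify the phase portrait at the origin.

unstable spiral

A = [[39,-25],[50,-31]]; det(A-λI) = λ^2 - 8λ + 41.
λ = 4 ± 5i: positive real part.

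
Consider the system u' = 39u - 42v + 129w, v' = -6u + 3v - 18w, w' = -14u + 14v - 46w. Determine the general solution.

u(t) = 6c_1e^(3t) + c_2e^(-3t) - 3c_3e^(-4t), v(t) = -c_1e^(3t) + c_2e^(-3t), w(t) = -2c_1e^(3t) + c_3e^(-4t)

Coefficient matrix A = [[39, -42, 129], [-6, 3, -18], [-14, 14, -46]].
det(A - λI) = 0 gives eigenvalues λ = 3, -3, -4.
For λ=3: eigenvector (6,-1,-2).
For λ=-3: eigenvector (1,1,0).
For λ=-4: eigenvector (-3,0,1).
General solution: c_1e^(3t)(6,-1,-2) + c_2e^(-3t)(1,1,0) + c_3e^(-4t)(-3,0,1).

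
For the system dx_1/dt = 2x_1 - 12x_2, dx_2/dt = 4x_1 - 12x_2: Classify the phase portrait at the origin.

stable node

A = [[2,-12],[4,-12]]; det(A-λI) = λ^2 + 10λ + 24.
λ = -4, -6: both negative.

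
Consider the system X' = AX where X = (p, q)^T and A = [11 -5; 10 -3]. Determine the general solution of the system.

Coefficient matrix A = [[11, -5], [10, -3]].
Characteristic polynomial det(A - λI) = λ^2 - 8λ + 17 = 0.
Eigenvalues λ = 4 ± i (complex conjugate pair).
For λ=4+i: an eigenvector is (-1,-1) - i(-2,-3) = (-1 + 2i, -1 + 3i).
A real fundamental pair from Re and Im of e^((4+i)t)v: X_1 = e^(4t)(cos(t)·(-1,-1) + sin(t)·(-2,-3)), X_2 = e^(4t)(sin(t)·(-1,-1) - cos(t)·(-2,-3)).
General solution: K_1X_1 + K_2X_2.

p(t) = -2K_1e^(4t)sin(t) - K_1e^(4t)cos(t) - K_2e^(4t)sin(t) + 2K_2e^(4t)cos(t), q(t) = -3K_1e^(4t)sin(t) - K_1e^(4t)cos(t) - K_2e^(4t)sin(t) + 3K_2e^(4t)cos(t)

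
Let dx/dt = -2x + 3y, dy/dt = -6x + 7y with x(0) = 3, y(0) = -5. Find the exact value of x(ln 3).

-615

A = [[-2,3],[-6,7]]; eigenvalues λ = 1, 4.
Eigenvectors: (-1,-1) for λ=1, (1,2) for λ=4.
From the initial condition, c_1 = -11, c_2 = -8.
x(ln 3) = (-11)(3^1)(-1) + (-8)(3^4)(1) = -615.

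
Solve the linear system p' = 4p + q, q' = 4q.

p(t) = -K_1e^(4t) - K_2te^(4t) - 2K_2e^(4t), q(t) = -K_2e^(4t)

Coefficient matrix A = [[4, 1], [0, 4]].
Characteristic polynomial det(A - λI) = λ^2 - 8λ + 16 = 0.
Single eigenvalue λ = 4 with algebraic multiplicity 2.
Eigenvector v = (-1,0); generalized eigenvector w with (A-λI)w=v is (-2,-1).
General solution: e^(4t)[K_1·v + K_2·(t·v + w)].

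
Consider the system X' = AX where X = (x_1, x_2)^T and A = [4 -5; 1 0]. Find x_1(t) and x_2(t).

Coefficient matrix A = [[4, -5], [1, 0]].
Characteristic polynomial det(A - λI) = λ^2 - 4λ + 5 = 0.
Eigenvalues λ = 2 ± i (complex conjugate pair).
For λ=2+i: an eigenvector is (1,0) - i(2,1) = (1 - 2i, 0 - i).
A real fundamental pair from Re and Im of e^((2+i)t)v: X_1 = e^(2t)(cos(t)·(1,0) + sin(t)·(2,1)), X_2 = e^(2t)(sin(t)·(1,0) - cos(t)·(2,1)).
General solution: C_1X_1 + C_2X_2.

x_1(t) = 2C_1e^(2t)sin(t) + C_1e^(2t)cos(t) + C_2e^(2t)sin(t) - 2C_2e^(2t)cos(t), x_2(t) = C_1e^(2t)sin(t) - C_2e^(2t)cos(t)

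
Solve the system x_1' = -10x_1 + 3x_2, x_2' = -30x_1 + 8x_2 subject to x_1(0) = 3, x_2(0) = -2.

Coefficient matrix A = [[-10, 3], [-30, 8]].
Characteristic polynomial det(A - λI) = λ^2 + 2λ + 10 = 0.
Eigenvalues λ = -1 ± 3i (complex conjugate pair).
For λ=-1+3i: an eigenvector is (0,1) - i(1,3) = (0 - i, 1 - 3i).
A real fundamental pair from Re and Im of e^((-1+3i)t)v: X_1 = e^(-t)(cos(3t)·(0,1) + sin(3t)·(1,3)), X_2 = e^(-t)(sin(3t)·(0,1) - cos(3t)·(1,3)).
General solution: K_1X_1 + K_2X_2.
Applying x_1(0)=3, x_2(0)=-2 gives K_1=-11, K_2=-3.

x_1(t) = -11e^(-t)sin(3t) + 3e^(-t)cos(3t), x_2(t) = -36e^(-t)sin(3t) - 2e^(-t)cos(3t)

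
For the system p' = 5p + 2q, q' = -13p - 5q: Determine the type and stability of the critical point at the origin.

center

A = [[5,2],[-13,-5]]; det(A-λI) = λ^2 + 1.
λ = 0 ± i: zero real part.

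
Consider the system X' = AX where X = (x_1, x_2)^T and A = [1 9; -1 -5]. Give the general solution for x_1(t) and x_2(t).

x_1(t) = 3c_1e^(-2t) + 3c_2te^(-2t) + c_2e^(-2t), x_2(t) = -c_1e^(-2t) - c_2te^(-2t)

Coefficient matrix A = [[1, 9], [-1, -5]].
Characteristic polynomial det(A - λI) = λ^2 + 4λ + 4 = 0.
Single eigenvalue λ = -2 with algebraic multiplicity 2.
Eigenvector v = (3,-1); generalized eigenvector w with (A-λI)w=v is (1,0).
General solution: e^(-2t)[c_1·v + c_2·(t·v + w)].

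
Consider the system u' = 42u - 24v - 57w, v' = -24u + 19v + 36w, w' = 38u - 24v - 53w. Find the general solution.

Coefficient matrix A = [[42, -24, -57], [-24, 19, 36], [38, -24, -53]].
det(A - λI) = 0 gives eigenvalues λ = 4, 3, 1.
For λ=4: eigenvector (3,0,2).
For λ=3: eigenvector (4,-3,4).
For λ=1: eigenvector (-3,2,-3).
General solution: K_1e^(4t)(3,0,2) + K_2e^(3t)(4,-3,4) + K_3e^(t)(-3,2,-3).

u(t) = 3K_1e^(4t) + 4K_2e^(3t) - 3K_3e^(t), v(t) = -3K_2e^(3t) + 2K_3e^(t), w(t) = 2K_1e^(4t) + 4K_2e^(3t) - 3K_3e^(t)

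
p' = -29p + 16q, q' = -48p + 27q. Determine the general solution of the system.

Coefficient matrix A = [[-29, 16], [-48, 27]].
Characteristic polynomial det(A - λI) = λ^2 + 2λ - 15 = 0.
Eigenvalues λ = -5, 3.
For λ=-5: (A-λI) row 1 is [-24, 16], so an eigenvector is (-2, -3).
For λ=3: (A-λI) row 1 is [-32, 16], so an eigenvector is (-1, -2).
General solution: K_1e^(-5t)(-2,-3) + K_2e^(3t)(-1,-2).

p(t) = -2K_1e^(-5t) - K_2e^(3t), q(t) = -3K_1e^(-5t) - 2K_2e^(3t)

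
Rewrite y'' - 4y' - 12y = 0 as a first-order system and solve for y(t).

Let x_1 = y, x_2 = y'. Then x_1' = x_2 and x_2' = 12x_1 + 4x_2.
A = [[0,1],[12,4]]; det(A-λI) = λ^2 - 4λ - 12.
Eigenvalues λ = -2, 6 with eigenvectors (1,-2), (1,6).

y(t) = c_1e^(-2t) + c_2e^(6t)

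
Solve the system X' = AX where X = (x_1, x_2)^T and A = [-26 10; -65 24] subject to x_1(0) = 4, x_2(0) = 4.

x_1(t) = -12e^(-t)sin(5t) + 4e^(-t)cos(5t), x_2(t) = -32e^(-t)sin(5t) + 4e^(-t)cos(5t)

Coefficient matrix A = [[-26, 10], [-65, 24]].
Characteristic polynomial det(A - λI) = λ^2 + 2λ + 26 = 0.
Eigenvalues λ = -1 ± 5i (complex conjugate pair).
For λ=-1+5i: an eigenvector is (1,2) - i(-1,-3) = (1 + i, 2 + 3i).
A real fundamental pair from Re and Im of e^((-1+5i)t)v: X_1 = e^(-t)(cos(5t)·(1,2) + sin(5t)·(-1,-3)), X_2 = e^(-t)(sin(5t)·(1,2) - cos(5t)·(-1,-3)).
General solution: C_1X_1 + C_2X_2.
Applying x_1(0)=4, x_2(0)=4 gives C_1=8, C_2=-4.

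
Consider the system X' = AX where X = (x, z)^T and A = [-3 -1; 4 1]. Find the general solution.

Coefficient matrix A = [[-3, -1], [4, 1]].
Characteristic polynomial det(A - λI) = λ^2 + 2λ + 1 = 0.
Single eigenvalue λ = -1 with algebraic multiplicity 2.
Eigenvector v = (-1,2); generalized eigenvector w with (A-λI)w=v is (1,-1).
General solution: e^(-t)[c_1·v + c_2·(t·v + w)].

x(t) = -c_1e^(-t) - c_2te^(-t) + c_2e^(-t), z(t) = 2c_1e^(-t) + 2c_2te^(-t) - c_2e^(-t)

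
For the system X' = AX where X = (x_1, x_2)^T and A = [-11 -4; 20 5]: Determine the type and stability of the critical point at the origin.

stable spiral

A = [[-11,-4],[20,5]]; det(A-λI) = λ^2 + 6λ + 25.
λ = -3 ± 4i: negative real part.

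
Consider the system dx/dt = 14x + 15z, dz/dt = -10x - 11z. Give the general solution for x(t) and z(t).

x(t) = 3C_1e^(4t) + C_2e^(-t), z(t) = -2C_1e^(4t) - C_2e^(-t)

Coefficient matrix A = [[14, 15], [-10, -11]].
Characteristic polynomial det(A - λI) = λ^2 - 3λ - 4 = 0.
Eigenvalues λ = 4, -1.
For λ=4: (A-λI) row 1 is [10, 15], so an eigenvector is (3, -2).
For λ=-1: (A-λI) row 1 is [15, 15], so an eigenvector is (1, -1).
General solution: C_1e^(4t)(3,-2) + C_2e^(-t)(1,-1).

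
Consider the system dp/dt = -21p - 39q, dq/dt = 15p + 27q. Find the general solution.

Coefficient matrix A = [[-21, -39], [15, 27]].
Characteristic polynomial det(A - λI) = λ^2 - 6λ + 18 = 0.
Eigenvalues λ = 3 ± 3i (complex conjugate pair).
For λ=3+3i: an eigenvector is (2,-1) - i(-3,2) = (2 + 3i, -1 - 2i).
A real fundamental pair from Re and Im of e^((3+3i)t)v: X_1 = e^(3t)(cos(3t)·(2,-1) + sin(3t)·(-3,2)), X_2 = e^(3t)(sin(3t)·(2,-1) - cos(3t)·(-3,2)).
General solution: K_1X_1 + K_2X_2.

p(t) = -3K_1e^(3t)sin(3t) + 2K_1e^(3t)cos(3t) + 2K_2e^(3t)sin(3t) + 3K_2e^(3t)cos(3t), q(t) = 2K_1e^(3t)sin(3t) - K_1e^(3t)cos(3t) - K_2e^(3t)sin(3t) - 2K_2e^(3t)cos(3t)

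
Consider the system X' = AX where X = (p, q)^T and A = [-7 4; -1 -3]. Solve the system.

Coefficient matrix A = [[-7, 4], [-1, -3]].
Characteristic polynomial det(A - λI) = λ^2 + 10λ + 25 = 0.
Single eigenvalue λ = -5 with algebraic multiplicity 2.
Eigenvector v = (2,1); generalized eigenvector w with (A-λI)w=v is (-1,0).
General solution: e^(-5t)[K_1·v + K_2·(t·v + w)].

p(t) = 2K_1e^(-5t) + 2K_2te^(-5t) - K_2e^(-5t), q(t) = K_1e^(-5t) + K_2te^(-5t)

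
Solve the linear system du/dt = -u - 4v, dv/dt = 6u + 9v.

Coefficient matrix A = [[-1, -4], [6, 9]].
Characteristic polynomial det(A - λI) = λ^2 - 8λ + 15 = 0.
Eigenvalues λ = 3, 5.
For λ=3: (A-λI) row 1 is [-4, -4], so an eigenvector is (-1, 1).
For λ=5: (A-λI) row 1 is [-6, -4], so an eigenvector is (2, -3).
General solution: C_1e^(3t)(-1,1) + C_2e^(5t)(2,-3).

u(t) = -C_1e^(3t) + 2C_2e^(5t), v(t) = C_1e^(3t) - 3C_2e^(5t)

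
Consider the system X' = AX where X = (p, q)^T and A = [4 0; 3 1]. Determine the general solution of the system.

p(t) = C_1e^(4t), q(t) = C_1e^(4t) - C_2e^(t)

Coefficient matrix A = [[4, 0], [3, 1]].
Characteristic polynomial det(A - λI) = λ^2 - 5λ + 4 = 0.
Eigenvalues λ = 4, 1.
For λ=4: (A-λI) row 2 is [3, -3], so an eigenvector is (1, 1).
For λ=1: (A-λI) row 1 is [3, 0], so an eigenvector is (0, -1).
General solution: C_1e^(4t)(1,1) + C_2e^(t)(0,-1).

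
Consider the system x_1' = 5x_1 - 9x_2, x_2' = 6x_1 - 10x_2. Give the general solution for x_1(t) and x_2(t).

Coefficient matrix A = [[5, -9], [6, -10]].
Characteristic polynomial det(A - λI) = λ^2 + 5λ + 4 = 0.
Eigenvalues λ = -4, -1.
For λ=-4: (A-λI) row 1 is [9, -9], so an eigenvector is (1, 1).
For λ=-1: (A-λI) row 1 is [6, -9], so an eigenvector is (3, 2).
General solution: K_1e^(-4t)(1,1) + K_2e^(-t)(3,2).

x_1(t) = K_1e^(-4t) + 3K_2e^(-t), x_2(t) = K_1e^(-4t) + 2K_2e^(-t)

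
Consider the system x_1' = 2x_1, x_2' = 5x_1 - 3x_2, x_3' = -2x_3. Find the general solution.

x_1(t) = C_1e^(2t), x_2(t) = C_1e^(2t) + C_2e^(-3t), x_3(t) = C_3e^(-2t)

Coefficient matrix A = [[2, 0, 0], [5, -3, 0], [0, 0, -2]].
det(A - λI) = 0 gives eigenvalues λ = 2, -3, -2.
For λ=2: eigenvector (1,1,0).
For λ=-3: eigenvector (0,1,0).
For λ=-2: eigenvector (0,0,1).
General solution: C_1e^(2t)(1,1,0) + C_2e^(-3t)(0,1,0) + C_3e^(-2t)(0,0,1).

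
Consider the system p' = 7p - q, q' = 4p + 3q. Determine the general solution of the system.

Coefficient matrix A = [[7, -1], [4, 3]].
Characteristic polynomial det(A - λI) = λ^2 - 10λ + 25 = 0.
Single eigenvalue λ = 5 with algebraic multiplicity 2.
Eigenvector v = (-1,-2); generalized eigenvector w with (A-λI)w=v is (0,1).
General solution: e^(5t)[c_1·v + c_2·(t·v + w)].

p(t) = -c_1e^(5t) - c_2te^(5t), q(t) = -2c_1e^(5t) - 2c_2te^(5t) + c_2e^(5t)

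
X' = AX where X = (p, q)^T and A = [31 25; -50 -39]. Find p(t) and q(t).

p(t) = -2K_1e^(-4t)sin(5t) - K_1e^(-4t)cos(5t) - K_2e^(-4t)sin(5t) + 2K_2e^(-4t)cos(5t), q(t) = 3K_1e^(-4t)sin(5t) + K_1e^(-4t)cos(5t) + K_2e^(-4t)sin(5t) - 3K_2e^(-4t)cos(5t)

Coefficient matrix A = [[31, 25], [-50, -39]].
Characteristic polynomial det(A - λI) = λ^2 + 8λ + 41 = 0.
Eigenvalues λ = -4 ± 5i (complex conjugate pair).
For λ=-4+5i: an eigenvector is (-1,1) - i(-2,3) = (-1 + 2i, 1 - 3i).
A real fundamental pair from Re and Im of e^((-4+5i)t)v: X_1 = e^(-4t)(cos(5t)·(-1,1) + sin(5t)·(-2,3)), X_2 = e^(-4t)(sin(5t)·(-1,1) - cos(5t)·(-2,3)).
General solution: K_1X_1 + K_2X_2.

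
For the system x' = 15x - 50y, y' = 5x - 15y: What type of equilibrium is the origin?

A = [[15,-50],[5,-15]]; det(A-λI) = λ^2 + 25.
λ = 0 ± 5i: zero real part.

center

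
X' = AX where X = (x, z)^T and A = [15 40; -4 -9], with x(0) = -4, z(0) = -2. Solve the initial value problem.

Coefficient matrix A = [[15, 40], [-4, -9]].
Characteristic polynomial det(A - λI) = λ^2 - 6λ + 25 = 0.
Eigenvalues λ = 3 ± 4i (complex conjugate pair).
For λ=3+4i: an eigenvector is (1,0) - i(3,-1) = (1 - 3i, 0 + i).
A real fundamental pair from Re and Im of e^((3+4i)t)v: X_1 = e^(3t)(cos(4t)·(1,0) + sin(4t)·(3,-1)), X_2 = e^(3t)(sin(4t)·(1,0) - cos(4t)·(3,-1)).
General solution: C_1X_1 + C_2X_2.
Applying x(0)=-4, z(0)=-2 gives C_1=-10, C_2=-2.

x(t) = -32e^(3t)sin(4t) - 4e^(3t)cos(4t), z(t) = 10e^(3t)sin(4t) - 2e^(3t)cos(4t)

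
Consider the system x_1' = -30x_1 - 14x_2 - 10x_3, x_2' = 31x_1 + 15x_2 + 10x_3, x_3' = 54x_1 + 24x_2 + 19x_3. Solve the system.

Coefficient matrix A = [[-30, -14, -10], [31, 15, 10], [54, 24, 19]].
det(A - λI) = 0 gives eigenvalues λ = 4, 1, -1.
For λ=4: eigenvector (-1,1,2).
For λ=1: eigenvector (-2,3,2).
For λ=-1: eigenvector (-2,2,3).
General solution: C_1e^(4t)(-1,1,2) + C_2e^(t)(-2,3,2) + C_3e^(-t)(-2,2,3).

x_1(t) = -C_1e^(4t) - 2C_2e^(t) - 2C_3e^(-t), x_2(t) = C_1e^(4t) + 3C_2e^(t) + 2C_3e^(-t), x_3(t) = 2C_1e^(4t) + 2C_2e^(t) + 3C_3e^(-t)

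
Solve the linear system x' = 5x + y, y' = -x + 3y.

Coefficient matrix A = [[5, 1], [-1, 3]].
Characteristic polynomial det(A - λI) = λ^2 - 8λ + 16 = 0.
Single eigenvalue λ = 4 with algebraic multiplicity 2.
Eigenvector v = (-1,1); generalized eigenvector w with (A-λI)w=v is (1,-2).
General solution: e^(4t)[K_1·v + K_2·(t·v + w)].

x(t) = -K_1e^(4t) - K_2te^(4t) + K_2e^(4t), y(t) = K_1e^(4t) + K_2te^(4t) - 2K_2e^(4t)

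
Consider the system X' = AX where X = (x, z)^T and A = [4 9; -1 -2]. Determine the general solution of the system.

Coefficient matrix A = [[4, 9], [-1, -2]].
Characteristic polynomial det(A - λI) = λ^2 - 2λ + 1 = 0.
Single eigenvalue λ = 1 with algebraic multiplicity 2.
Eigenvector v = (-3,1); generalized eigenvector w with (A-λI)w=v is (-1,0).
General solution: e^(t)[c_1·v + c_2·(t·v + w)].

x(t) = -3c_1e^(t) - 3c_2te^(t) - c_2e^(t), z(t) = c_1e^(t) + c_2te^(t)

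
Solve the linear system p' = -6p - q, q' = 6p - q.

Coefficient matrix A = [[-6, -1], [6, -1]].
Characteristic polynomial det(A - λI) = λ^2 + 7λ + 12 = 0.
Eigenvalues λ = -3, -4.
For λ=-3: (A-λI) row 1 is [-3, -1], so an eigenvector is (1, -3).
For λ=-4: (A-λI) row 1 is [-2, -1], so an eigenvector is (1, -2).
General solution: K_1e^(-3t)(1,-3) + K_2e^(-4t)(1,-2).

p(t) = K_1e^(-3t) + K_2e^(-4t), q(t) = -3K_1e^(-3t) - 2K_2e^(-4t)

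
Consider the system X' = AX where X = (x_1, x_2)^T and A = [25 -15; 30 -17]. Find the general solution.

x_1(t) = -K_1e^(4t)sin(3t) + 2K_1e^(4t)cos(3t) + 2K_2e^(4t)sin(3t) + K_2e^(4t)cos(3t), x_2(t) = -K_1e^(4t)sin(3t) + 3K_1e^(4t)cos(3t) + 3K_2e^(4t)sin(3t) + K_2e^(4t)cos(3t)

Coefficient matrix A = [[25, -15], [30, -17]].
Characteristic polynomial det(A - λI) = λ^2 - 8λ + 25 = 0.
Eigenvalues λ = 4 ± 3i (complex conjugate pair).
For λ=4+3i: an eigenvector is (2,3) - i(-1,-1) = (2 + i, 3 + i).
A real fundamental pair from Re and Im of e^((4+3i)t)v: X_1 = e^(4t)(cos(3t)·(2,3) + sin(3t)·(-1,-1)), X_2 = e^(4t)(sin(3t)·(2,3) - cos(3t)·(-1,-1)).
General solution: K_1X_1 + K_2X_2.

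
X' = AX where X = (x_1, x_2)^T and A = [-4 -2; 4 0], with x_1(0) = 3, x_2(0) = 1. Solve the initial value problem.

Coefficient matrix A = [[-4, -2], [4, 0]].
Characteristic polynomial det(A - λI) = λ^2 + 4λ + 8 = 0.
Eigenvalues λ = -2 ± 2i (complex conjugate pair).
For λ=-2+2i: an eigenvector is (0,-1) - i(1,-1) = (0 - i, -1 + i).
A real fundamental pair from Re and Im of e^((-2+2i)t)v: X_1 = e^(-2t)(cos(2t)·(0,-1) + sin(2t)·(1,-1)), X_2 = e^(-2t)(sin(2t)·(0,-1) - cos(2t)·(1,-1)).
General solution: K_1X_1 + K_2X_2.
Applying x_1(0)=3, x_2(0)=1 gives K_1=-4, K_2=-3.

x_1(t) = -4e^(-2t)sin(2t) + 3e^(-2t)cos(2t), x_2(t) = 7e^(-2t)sin(2t) + e^(-2t)cos(2t)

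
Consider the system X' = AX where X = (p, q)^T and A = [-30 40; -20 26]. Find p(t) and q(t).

p(t) = -3c_1e^(-2t)sin(4t) - c_1e^(-2t)cos(4t) - c_2e^(-2t)sin(4t) + 3c_2e^(-2t)cos(4t), q(t) = -2c_1e^(-2t)sin(4t) - c_1e^(-2t)cos(4t) - c_2e^(-2t)sin(4t) + 2c_2e^(-2t)cos(4t)

Coefficient matrix A = [[-30, 40], [-20, 26]].
Characteristic polynomial det(A - λI) = λ^2 + 4λ + 20 = 0.
Eigenvalues λ = -2 ± 4i (complex conjugate pair).
For λ=-2+4i: an eigenvector is (-1,-1) - i(-3,-2) = (-1 + 3i, -1 + 2i).
A real fundamental pair from Re and Im of e^((-2+4i)t)v: X_1 = e^(-2t)(cos(4t)·(-1,-1) + sin(4t)·(-3,-2)), X_2 = e^(-2t)(sin(4t)·(-1,-1) - cos(4t)·(-3,-2)).
General solution: c_1X_1 + c_2X_2.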